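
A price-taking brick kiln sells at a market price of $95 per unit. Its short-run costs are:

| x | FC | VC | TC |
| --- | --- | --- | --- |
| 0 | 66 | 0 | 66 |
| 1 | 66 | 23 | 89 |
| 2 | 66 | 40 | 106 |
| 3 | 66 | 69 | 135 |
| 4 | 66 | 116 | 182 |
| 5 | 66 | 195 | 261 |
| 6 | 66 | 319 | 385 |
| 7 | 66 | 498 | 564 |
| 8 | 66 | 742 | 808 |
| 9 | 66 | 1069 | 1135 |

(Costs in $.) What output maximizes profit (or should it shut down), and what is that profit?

Tabulate TR − TC: x=0: -66; x=1: 6; x=2: 84; x=3: 150; x=4: 198; x=5: 214; x=6: 185; x=7: 101; x=8: -48; x=9: -280.
Profit is maximized at x = 5. AVC there is 195/5 = $39 ≤ P, so producing beats shutting down (which would give -$66).

x = 5; profit = $214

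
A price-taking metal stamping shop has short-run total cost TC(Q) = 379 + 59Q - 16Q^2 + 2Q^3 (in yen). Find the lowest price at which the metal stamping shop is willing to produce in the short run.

The firm shuts down when price falls below the minimum of average variable cost. AVC = VC/Q = 59 - 16Q + 2Q^2.
dAVC/dQ = -16 + 4Q = 0 gives Q = 4. min AVC = 59 - 16·4 + 2·4^2 = 27.
The firm shuts down for any P below ¥27.

¥27 per unit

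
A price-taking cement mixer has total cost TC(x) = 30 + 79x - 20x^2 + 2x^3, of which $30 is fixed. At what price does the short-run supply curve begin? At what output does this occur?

Short-run supply begins at min AVC. From VC = 79x - 20x^2 + 2x^3, AVC = 79 - 20x + 2x^2.
At the minimum of AVC, MC = AVC. MC = 79 - 40x + 6x^2; setting MC = AVC gives 4x^2 - 20x = 0, so x = 5. min AVC = 29.
For P < $29 the firm produces nothing.

$29 per unit, at x = 5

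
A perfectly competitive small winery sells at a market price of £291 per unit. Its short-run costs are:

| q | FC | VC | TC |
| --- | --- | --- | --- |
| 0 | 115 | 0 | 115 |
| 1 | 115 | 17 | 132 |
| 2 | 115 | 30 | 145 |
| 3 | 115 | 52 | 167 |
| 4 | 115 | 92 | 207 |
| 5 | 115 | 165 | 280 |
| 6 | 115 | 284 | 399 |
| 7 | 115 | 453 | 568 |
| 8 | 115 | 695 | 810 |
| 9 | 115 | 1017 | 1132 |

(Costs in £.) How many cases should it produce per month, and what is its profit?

q = 8; profit = £1518

Tabulate TR − TC: q=0: -115; q=1: 159; q=2: 437; q=3: 706; q=4: 957; q=5: 1175; q=6: 1347; q=7: 1469; q=8: 1518; q=9: 1487.
Profit is maximized at q = 8. AVC there is 695/8 = £86.88 ≤ P, so producing beats shutting down (which would give -£115).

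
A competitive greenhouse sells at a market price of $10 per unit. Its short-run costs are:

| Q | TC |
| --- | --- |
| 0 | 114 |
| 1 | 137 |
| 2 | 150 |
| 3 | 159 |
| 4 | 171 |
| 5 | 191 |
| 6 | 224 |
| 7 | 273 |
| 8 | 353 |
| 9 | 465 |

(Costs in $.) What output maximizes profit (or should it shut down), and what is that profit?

Q = 0 (shut down); profit = -$114

Compute π = P·Q − TC at each output: Q=0: -114; Q=1: -127; Q=2: -130; Q=3: -129; Q=4: -131; Q=5: -141; Q=6: -164; Q=7: -203; Q=8: -273; Q=9: -375.
Profit is highest at Q = 0. Equivalently, the lowest AVC in the table is 57/4 ≈ $14.25 at Q = 4, and P = $10 falls below it — price never covers variable cost, so the firm shuts down and loses only its fixed cost.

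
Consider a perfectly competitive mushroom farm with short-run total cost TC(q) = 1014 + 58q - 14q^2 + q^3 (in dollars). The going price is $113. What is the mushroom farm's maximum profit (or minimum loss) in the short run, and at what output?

Profit = -$46 at q = 11

AVC = 58 - 14q + q^2; min AVC = $9 at q = 7. Since P = $113 ≥ min AVC, the firm produces.
With MC = 58 - 28q + 3q^2, P = MC on the upward-sloping part at q* = 11.
TR = 113·11 = 1243. TC = 1014 + 275 = 1289. Profit = 1243 − 1289 = -$46.
By producing, the firm covers all variable cost plus $968 of fixed cost; shutting down would lose the full $1014.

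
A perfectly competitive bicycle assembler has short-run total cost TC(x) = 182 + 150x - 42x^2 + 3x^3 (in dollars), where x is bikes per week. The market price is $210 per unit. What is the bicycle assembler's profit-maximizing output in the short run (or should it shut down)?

Produce at x = 10

From TC, MC = TC'(x) = 150 - 84x + 9x^2 and AVC = VC/x = 150 - 42x + 3x^2.
AVC is minimized where dAVC/dx = -42 + 6x = 0, at x = 7; min AVC = 150 - 42·7 + 3·7^2 = $3.
P = $210 exceeds min AVC = $3, so the firm stays open.
P = MC gives -60 - 84x + 9x^2 = 0, with roots -2/3 and 10. Take the larger (rising MC): x* = 10.
Check: AVC at x = 10 is $30 ≤ P, so revenue covers variable cost.
Profit = P·x − TC = 210·10 − 482 = $1618.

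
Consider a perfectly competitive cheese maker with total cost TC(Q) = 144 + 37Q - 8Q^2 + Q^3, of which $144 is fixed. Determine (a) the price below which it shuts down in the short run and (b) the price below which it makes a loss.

Shutdown price = $21; break-even price = $49

AVC = 37 - 8Q + Q^2; minimized at Q = 4, giving min AVC = $21. That is the shutdown price.
ATC = 144/Q + 37 - 8Q + Q^2. Setting dATC/dQ = −144/Q^2 − 8 + 2Q = 0 gives Q = 6 (since 2·6^3 − 8·6^2 = 144).
min ATC = 144/6 + 37 − 8·6 + 6^2 = $49. That is the break-even price.
For $21 ≤ P < $49 the firm produces at a loss; below $21 it shuts down.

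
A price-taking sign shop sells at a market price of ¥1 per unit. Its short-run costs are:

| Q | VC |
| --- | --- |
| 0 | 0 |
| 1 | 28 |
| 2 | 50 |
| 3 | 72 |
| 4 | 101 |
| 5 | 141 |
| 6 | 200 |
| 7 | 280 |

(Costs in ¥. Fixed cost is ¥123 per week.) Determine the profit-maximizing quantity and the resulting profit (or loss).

Tabulate TR − TC: Q=0: -123; Q=1: -150; Q=2: -171; Q=3: -192; Q=4: -220; Q=5: -259; Q=6: -317; Q=7: -396.
Profit is highest at Q = 0. Equivalently, the lowest AVC in the table is 72/3 ≈ ¥24 at Q = 3, and P = ¥1 falls below it — price never covers variable cost, so the firm shuts down and loses only its fixed cost.

Q = 0 (shut down); profit = -¥123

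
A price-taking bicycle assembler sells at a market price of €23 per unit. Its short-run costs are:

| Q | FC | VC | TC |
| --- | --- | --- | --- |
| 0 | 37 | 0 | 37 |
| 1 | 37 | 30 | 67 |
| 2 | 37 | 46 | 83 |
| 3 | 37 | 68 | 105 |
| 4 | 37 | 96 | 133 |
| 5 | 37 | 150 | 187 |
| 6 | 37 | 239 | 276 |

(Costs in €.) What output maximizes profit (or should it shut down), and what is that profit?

Q = 3; profit = -€36

Compute π = P·Q − TC at each output: Q=0: -37; Q=1: -44; Q=2: -37; Q=3: -36; Q=4: -41; Q=5: -72; Q=6: -138.
Profit is maximized at Q = 3. AVC there is 68/3 = €22.67 ≤ P, so producing beats shutting down (which would give -€37).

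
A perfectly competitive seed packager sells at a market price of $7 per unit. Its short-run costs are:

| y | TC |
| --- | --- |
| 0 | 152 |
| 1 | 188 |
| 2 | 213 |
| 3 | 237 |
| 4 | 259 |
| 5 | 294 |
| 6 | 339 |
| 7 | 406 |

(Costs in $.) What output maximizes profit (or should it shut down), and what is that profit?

Profit at each row (π = 7y − TC): y=0: -152; y=1: -181; y=2: -199; y=3: -216; y=4: -231; y=5: -259; y=6: -297; y=7: -357.
Profit is highest at y = 0. Equivalently, the lowest AVC in the table is 107/4 ≈ $26.75 at y = 4, and P = $7 falls below it — price never covers variable cost, so the firm shuts down and loses only its fixed cost.

y = 0 (shut down); profit = -$152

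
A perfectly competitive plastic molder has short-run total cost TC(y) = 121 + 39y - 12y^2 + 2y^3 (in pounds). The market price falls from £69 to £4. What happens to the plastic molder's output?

MC = 39 - 24y + 6y^2; the shutdown threshold is min AVC = £21 (at y = 3).
With P = £69 above the shutdown price, P = MC gives y = 5.
At P = £4 < min AVC = £21, price no longer covers variable cost at any output, so the firm shuts down: y = 0.

Output falls from 5 to 0 (the firm shuts down)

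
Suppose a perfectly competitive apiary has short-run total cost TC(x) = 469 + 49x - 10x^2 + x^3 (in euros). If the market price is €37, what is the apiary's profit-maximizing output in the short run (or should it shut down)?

From TC, MC = TC'(x) = 49 - 20x + 3x^2 and AVC = VC/x = 49 - 10x + x^2.
The AVC parabola has its vertex at x = 10/2 = 5, where AVC = 49 - 10·5 + 5^2 = €24.
Since P = €37 ≥ min AVC = €24, price covers variable cost and the firm should produce.
Set P = MC: 37 = 49 - 20x + 3x^2 → 12 - 20x + 3x^2 = 0. The roots are x = 2/3 and x = 6; the profit-maximizing output is on the rising part of MC, so x* = 6.
Check: AVC at x = 6 is €25 ≤ P, so revenue covers variable cost.
Profit = P·x − TC = 37·6 − 619 = -€397, a loss, but smaller than the €469 fixed cost the firm would lose by shutting down.

Produce at x = 6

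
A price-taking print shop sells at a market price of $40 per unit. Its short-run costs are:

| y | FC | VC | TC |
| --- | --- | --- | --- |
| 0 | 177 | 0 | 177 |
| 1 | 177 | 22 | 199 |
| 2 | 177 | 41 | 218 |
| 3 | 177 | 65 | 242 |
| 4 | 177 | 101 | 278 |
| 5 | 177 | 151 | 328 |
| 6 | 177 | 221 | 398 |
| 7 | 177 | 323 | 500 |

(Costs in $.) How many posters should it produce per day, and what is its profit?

y = 4; profit = -$118

Tabulate TR − TC: y=0: -177; y=1: -159; y=2: -138; y=3: -122; y=4: -118; y=5: -128; y=6: -158; y=7: -220.
Profit is maximized at y = 4. AVC there is 101/4 = $25.25 ≤ P, so producing beats shutting down (which would give -$177).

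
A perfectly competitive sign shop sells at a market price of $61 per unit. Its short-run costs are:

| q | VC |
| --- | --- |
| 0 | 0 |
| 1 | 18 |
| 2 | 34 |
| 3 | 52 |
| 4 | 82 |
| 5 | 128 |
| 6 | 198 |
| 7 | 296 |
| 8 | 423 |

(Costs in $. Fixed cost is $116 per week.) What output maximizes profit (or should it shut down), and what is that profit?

Tabulate TR − TC: q=0: -116; q=1: -73; q=2: -28; q=3: 15; q=4: 46; q=5: 61; q=6: 52; q=7: 15; q=8: -51.
Profit is maximized at q = 5. AVC there is 128/5 = $25.60 ≤ P, so producing beats shutting down (which would give -$116).

q = 5; profit = $61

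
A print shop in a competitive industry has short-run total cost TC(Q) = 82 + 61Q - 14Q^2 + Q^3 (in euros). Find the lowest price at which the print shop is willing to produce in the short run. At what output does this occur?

The shutdown price is the minimum of AVC. VC = 61Q - 14Q^2 + Q^3, so AVC = 61 - 14Q + Q^2.
dAVC/dQ = -14 + 2Q = 0 gives Q = 7. min AVC = 61 - 14·7 + 7^2 = 12.
For P < €12 the firm produces nothing.

€12 per unit, at Q = 7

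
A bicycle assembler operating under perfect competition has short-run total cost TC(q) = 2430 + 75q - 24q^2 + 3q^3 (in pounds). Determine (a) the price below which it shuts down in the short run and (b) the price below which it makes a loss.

AVC = 75 - 24q + 3q^2; minimized at q = 4, giving min AVC = £27. That is the shutdown price.
ATC = 2430/q + 75 - 24q + 3q^2. Setting dATC/dq = −2430/q^2 − 24 + 6q = 0 gives q = 9 (since 6·9^3 − 24·9^2 = 2430).
min ATC = 2430/9 + 75 − 24·9 + 3·9^2 = £372. That is the break-even price.
For £27 ≤ P < £372 the firm produces at a loss; below £27 it shuts down.

Shutdown price = £27; break-even price = £372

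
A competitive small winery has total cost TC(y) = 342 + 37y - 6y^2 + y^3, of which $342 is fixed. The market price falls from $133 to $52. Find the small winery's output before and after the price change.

Output falls from 8 to 5

MC = 37 - 12y + 3y^2; the shutdown threshold is min AVC = $28 (at y = 3).
At P = $133 ≥ min AVC, set P = MC on the rising branch: y = 8.
At P = $52 ≥ min AVC, set P = MC: y = 5. The firm stays open but cuts output.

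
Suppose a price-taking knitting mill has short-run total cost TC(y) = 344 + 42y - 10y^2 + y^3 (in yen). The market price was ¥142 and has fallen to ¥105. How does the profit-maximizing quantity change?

Output falls from 10 to 9

MC = 42 - 20y + 3y^2; the shutdown threshold is min AVC = ¥17 (at y = 5).
At P = ¥142 ≥ min AVC, set P = MC on the rising branch: y = 10.
At P = ¥105 ≥ min AVC, set P = MC: y = 9. The firm stays open but cuts output.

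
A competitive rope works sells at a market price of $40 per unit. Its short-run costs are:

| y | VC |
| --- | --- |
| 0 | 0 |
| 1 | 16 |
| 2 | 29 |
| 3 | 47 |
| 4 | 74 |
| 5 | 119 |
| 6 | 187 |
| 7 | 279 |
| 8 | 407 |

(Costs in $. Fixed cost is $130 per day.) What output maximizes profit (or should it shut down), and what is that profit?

Compute π = P·y − TC at each output: y=0: -130; y=1: -106; y=2: -79; y=3: -57; y=4: -44; y=5: -49; y=6: -77; y=7: -129; y=8: -217.
Profit is maximized at y = 4. AVC there is 74/4 = $18.50 ≤ P, so producing beats shutting down (which would give -$130).

y = 4; profit = -$44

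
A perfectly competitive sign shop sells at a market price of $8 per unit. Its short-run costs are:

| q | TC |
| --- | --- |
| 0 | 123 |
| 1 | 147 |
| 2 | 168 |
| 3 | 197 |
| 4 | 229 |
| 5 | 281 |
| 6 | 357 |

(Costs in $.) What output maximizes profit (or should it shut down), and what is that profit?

q = 0 (shut down); profit = -$123

Compute π = P·q − TC at each output: q=0: -123; q=1: -139; q=2: -152; q=3: -173; q=4: -197; q=5: -241; q=6: -309.
Profit is highest at q = 0. Equivalently, the lowest AVC in the table is 45/2 ≈ $22.50 at q = 2, and P = $8 falls below it — price never covers variable cost, so the firm shuts down and loses only its fixed cost.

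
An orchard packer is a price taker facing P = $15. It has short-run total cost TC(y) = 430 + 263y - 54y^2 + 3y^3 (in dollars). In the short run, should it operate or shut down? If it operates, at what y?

Strip out fixed cost: VC = 263y - 54y^2 + 3y^3. Then AVC = 263 - 54y + 3y^2 and MC = 263 - 108y + 9y^2.
AVC is minimized where dAVC/dy = -54 + 6y = 0, at y = 9; min AVC = 263 - 54·9 + 3·9^2 = $20.
Since P = $15 < min AVC = $20, price fails to cover variable cost at any output.
The firm minimizes its loss by shutting down and losing only its fixed cost of $430.

Shut down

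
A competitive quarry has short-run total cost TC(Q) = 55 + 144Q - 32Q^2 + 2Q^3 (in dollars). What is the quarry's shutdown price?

$16 per unit

The firm shuts down when price falls below the minimum of average variable cost. AVC = VC/Q = 144 - 32Q + 2Q^2.
At the minimum of AVC, MC = AVC. MC = 144 - 64Q + 6Q^2; setting MC = AVC gives 4Q^2 - 32Q = 0, so Q = 8. min AVC = 16.
For P < $16 the firm produces nothing.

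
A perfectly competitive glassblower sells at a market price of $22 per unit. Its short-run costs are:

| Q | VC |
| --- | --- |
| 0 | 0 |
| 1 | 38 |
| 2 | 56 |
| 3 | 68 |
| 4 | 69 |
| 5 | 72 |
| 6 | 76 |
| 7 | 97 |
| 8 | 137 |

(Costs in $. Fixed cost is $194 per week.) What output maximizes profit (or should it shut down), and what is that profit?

Profit at each row (π = 22Q − TC): Q=0: -194; Q=1: -210; Q=2: -206; Q=3: -196; Q=4: -175; Q=5: -156; Q=6: -138; Q=7: -137; Q=8: -155.
Profit is maximized at Q = 7. AVC there is 97/7 = $13.86 ≤ P, so producing beats shutting down (which would give -$194).

Q = 7; profit = -$137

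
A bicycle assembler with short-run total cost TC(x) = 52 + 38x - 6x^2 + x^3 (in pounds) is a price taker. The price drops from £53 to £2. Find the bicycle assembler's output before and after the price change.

AVC = 38 - 6x + x^2, minimized at x = 3 where min AVC = £29. MC = 38 - 12x + 3x^2.
With P = £53 above the shutdown price, P = MC gives x = 5.
At P = £2 < min AVC = £29, price no longer covers variable cost at any output, so the firm shuts down: x = 0.

Output falls from 5 to 0 (the firm shuts down)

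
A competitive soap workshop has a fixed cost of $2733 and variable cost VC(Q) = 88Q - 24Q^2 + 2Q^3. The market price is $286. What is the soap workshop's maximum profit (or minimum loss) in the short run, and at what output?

Profit = -$313 at Q = 11

AVC = 88 - 24Q + 2Q^2 has its minimum $16 at Q = 6; price $286 clears that bar, so the firm operates.
With MC = 88 - 48Q + 6Q^2, P = MC on the upward-sloping part at Q* = 11.
TR = 286·11 = 3146. TC = 2733 + 726 = 3459. Profit = 3146 − 3459 = -$313.
That loss of $313 beats the $2733 the firm would lose by shutting down; producing recovers $2420 of fixed cost.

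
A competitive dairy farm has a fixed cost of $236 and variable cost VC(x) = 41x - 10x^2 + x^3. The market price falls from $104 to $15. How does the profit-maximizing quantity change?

AVC = 41 - 10x + x^2, minimized at x = 5 where min AVC = $16. MC = 41 - 20x + 3x^2.
At P = $104 ≥ min AVC, set P = MC on the rising branch: x = 9.
At P = $15 < min AVC = $16, price no longer covers variable cost at any output, so the firm shuts down: x = 0.

Output falls from 9 to 0 (the firm shuts down)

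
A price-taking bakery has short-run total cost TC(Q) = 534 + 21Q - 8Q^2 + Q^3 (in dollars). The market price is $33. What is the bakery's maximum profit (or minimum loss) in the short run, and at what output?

Profit = -$390 at Q = 6

AVC = 21 - 8Q + Q^2; min AVC = $5 at Q = 4. Since P = $33 ≥ min AVC, the firm produces.
With MC = 21 - 16Q + 3Q^2, P = MC on the upward-sloping part at Q* = 6.
TR = 33·6 = 198. TC = 534 + 54 = 588. Profit = 198 − 588 = -$390.
Shutting down would mean losing the fixed cost of $534, so operating at a loss of $390 is better by $144.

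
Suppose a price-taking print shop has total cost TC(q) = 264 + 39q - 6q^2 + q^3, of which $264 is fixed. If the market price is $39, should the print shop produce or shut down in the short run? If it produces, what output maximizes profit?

Produce at q = 4

From TC, MC = TC'(q) = 39 - 12q + 3q^2 and AVC = VC/q = 39 - 6q + q^2.
AVC is minimized where dAVC/dq = -6 + 2q = 0, at q = 3; min AVC = 39 - 6·3 + 3^2 = $30.
Because $39 ≥ $30, revenue can cover variable cost; the firm operates.
Set P = MC: 39 = 39 - 12q + 3q^2 → -12q + 3q^2 = 0. The roots are q = 0 and q = 4; the profit-maximizing output is on the rising part of MC, so q* = 4.
Check: AVC at q = 4 is $31 ≤ P, so revenue covers variable cost.
Profit = P·q − TC = 39·4 − 388 = -$232, a loss, but smaller than the $264 fixed cost the firm would lose by shutting down.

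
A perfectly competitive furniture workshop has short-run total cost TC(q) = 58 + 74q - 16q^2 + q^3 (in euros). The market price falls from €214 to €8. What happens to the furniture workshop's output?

MC = 74 - 32q + 3q^2; the shutdown threshold is min AVC = €10 (at q = 8).
With P = €214 above the shutdown price, P = MC gives q = 14.
At P = €8 < min AVC = €10, price no longer covers variable cost at any output, so the firm shuts down: q = 0.

Output falls from 14 to 0 (the firm shuts down)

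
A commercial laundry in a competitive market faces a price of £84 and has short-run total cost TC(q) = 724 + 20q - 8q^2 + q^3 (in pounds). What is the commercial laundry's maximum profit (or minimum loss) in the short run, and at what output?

Profit = -£212 at q = 8

AVC = 20 - 8q + q^2 has its minimum £4 at q = 4; price £84 clears that bar, so the firm operates.
With MC = 20 - 16q + 3q^2, P = MC on the upward-sloping part at q* = 8.
TR = 84·8 = 672. TC = 724 + 160 = 884. Profit = 672 − 884 = -£212.
By producing, the firm covers all variable cost plus £512 of fixed cost; shutting down would lose the full £724.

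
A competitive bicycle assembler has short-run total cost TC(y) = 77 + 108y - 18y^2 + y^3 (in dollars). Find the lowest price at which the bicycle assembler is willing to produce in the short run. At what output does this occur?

$27 per unit, at y = 9

The shutdown price is the minimum of AVC. VC = 108y - 18y^2 + y^3, so AVC = 108 - 18y + y^2.
At the minimum of AVC, MC = AVC. MC = 108 - 36y + 3y^2; setting MC = AVC gives 2y^2 - 18y = 0, so y = 9. min AVC = 27.
So the shutdown price is $27.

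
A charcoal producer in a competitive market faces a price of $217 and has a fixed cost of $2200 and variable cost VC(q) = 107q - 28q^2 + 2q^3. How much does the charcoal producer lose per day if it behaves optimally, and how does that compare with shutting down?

AVC = 107 - 28q + 2q^2; min AVC = $9 at q = 7. Since P = $217 ≥ min AVC, the firm produces.
With MC = 107 - 56q + 6q^2, P = MC on the upward-sloping part at q* = 11.
TR = 217·11 = 2387. TC = 2200 + 451 = 2651. Profit = 2387 − 2651 = -$264.
That loss of $264 beats the $2200 the firm would lose by shutting down; producing recovers $1936 of fixed cost.

Profit = -$264 at q = 11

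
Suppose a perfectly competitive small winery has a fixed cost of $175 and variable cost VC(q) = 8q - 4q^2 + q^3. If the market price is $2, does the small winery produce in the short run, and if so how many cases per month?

Shut down

Strip out fixed cost: VC = 8q - 4q^2 + q^3. Then AVC = 8 - 4q + q^2 and MC = 8 - 8q + 3q^2.
AVC hits its minimum where MC = AVC, at q = 2, giving min AVC = 8 - 4·2 + 2^2 = $4.
With P < min AVC ($2 < $4), every unit sold adds to the loss.
The firm minimizes its loss by shutting down and losing only its fixed cost of $175.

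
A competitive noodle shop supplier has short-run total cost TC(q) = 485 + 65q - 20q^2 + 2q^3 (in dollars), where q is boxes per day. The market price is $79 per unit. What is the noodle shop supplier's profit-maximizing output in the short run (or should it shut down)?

Produce at q = 7

Strip out fixed cost: VC = 65q - 20q^2 + 2q^3. Then AVC = 65 - 20q + 2q^2 and MC = 65 - 40q + 6q^2.
The AVC parabola has its vertex at q = 20/4 = 5, where AVC = 65 - 20·5 + 2·5^2 = $15.
P = $79 exceeds min AVC = $15, so the firm stays open.
P = MC gives -14 - 40q + 6q^2 = 0, with roots -1/3 and 7. Take the larger (rising MC): q* = 7.
Check: AVC at q = 7 is $23 ≤ P, so revenue covers variable cost.
Profit = P·q − TC = 79·7 − 646 = -$93, a loss, but smaller than the $485 fixed cost the firm would lose by shutting down.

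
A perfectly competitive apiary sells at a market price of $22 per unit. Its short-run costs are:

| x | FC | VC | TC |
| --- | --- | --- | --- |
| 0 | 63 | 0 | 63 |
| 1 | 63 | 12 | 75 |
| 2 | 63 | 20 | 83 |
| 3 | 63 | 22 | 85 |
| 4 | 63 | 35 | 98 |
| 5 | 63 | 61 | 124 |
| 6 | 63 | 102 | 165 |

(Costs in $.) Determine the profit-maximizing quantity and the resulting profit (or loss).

Profit at each row (π = 22x − TC): x=0: -63; x=1: -53; x=2: -39; x=3: -19; x=4: -10; x=5: -14; x=6: -33.
Profit is maximized at x = 4. AVC there is 35/4 = $8.75 ≤ P, so producing beats shutting down (which would give -$63).

x = 4; profit = -$10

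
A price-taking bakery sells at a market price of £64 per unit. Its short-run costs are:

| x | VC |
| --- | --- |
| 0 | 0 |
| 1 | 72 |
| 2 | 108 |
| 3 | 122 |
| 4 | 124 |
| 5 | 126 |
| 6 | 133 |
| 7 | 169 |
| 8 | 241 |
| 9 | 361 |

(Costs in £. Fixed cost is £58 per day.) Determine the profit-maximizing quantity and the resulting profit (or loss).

Compute π = P·x − TC at each output: x=0: -58; x=1: -66; x=2: -38; x=3: 12; x=4: 74; x=5: 136; x=6: 193; x=7: 221; x=8: 213; x=9: 157.
Profit is maximized at x = 7. AVC there is 169/7 = £24.14 ≤ P, so producing beats shutting down (which would give -£58).

x = 7; profit = £221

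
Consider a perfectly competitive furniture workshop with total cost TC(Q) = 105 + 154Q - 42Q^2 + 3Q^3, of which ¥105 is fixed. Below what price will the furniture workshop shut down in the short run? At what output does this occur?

The shutdown price is the minimum of AVC. VC = 154Q - 42Q^2 + 3Q^3, so AVC = 154 - 42Q + 3Q^2.
dAVC/dQ = -42 + 6Q = 0 gives Q = 7. min AVC = 154 - 42·7 + 3·7^2 = 7.
The firm shuts down for any P below ¥7.

¥7 per unit, at Q = 7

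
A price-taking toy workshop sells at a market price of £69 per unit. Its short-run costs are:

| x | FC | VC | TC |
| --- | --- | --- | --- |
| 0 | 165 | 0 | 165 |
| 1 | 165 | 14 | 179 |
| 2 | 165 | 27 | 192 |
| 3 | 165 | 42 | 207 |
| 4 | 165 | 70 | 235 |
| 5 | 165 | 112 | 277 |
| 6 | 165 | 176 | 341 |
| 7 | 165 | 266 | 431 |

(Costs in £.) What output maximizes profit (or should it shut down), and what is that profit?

Tabulate TR − TC: x=0: -165; x=1: -110; x=2: -54; x=3: 0; x=4: 41; x=5: 68; x=6: 73; x=7: 52.
Profit is maximized at x = 6. AVC there is 176/6 = £29.33 ≤ P, so producing beats shutting down (which would give -£165).

x = 6; profit = £73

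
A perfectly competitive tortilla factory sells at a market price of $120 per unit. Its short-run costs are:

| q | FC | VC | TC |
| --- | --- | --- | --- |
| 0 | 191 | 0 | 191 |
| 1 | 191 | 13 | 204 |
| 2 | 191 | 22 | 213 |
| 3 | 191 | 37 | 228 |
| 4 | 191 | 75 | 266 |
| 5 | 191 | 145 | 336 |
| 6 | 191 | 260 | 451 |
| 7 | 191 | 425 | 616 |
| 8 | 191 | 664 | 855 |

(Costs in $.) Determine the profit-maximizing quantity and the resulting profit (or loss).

q = 6; profit = $269

Compute π = P·q − TC at each output: q=0: -191; q=1: -84; q=2: 27; q=3: 132; q=4: 214; q=5: 264; q=6: 269; q=7: 224; q=8: 105.
Profit is maximized at q = 6. AVC there is 260/6 = $43.33 ≤ P, so producing beats shutting down (which would give -$191).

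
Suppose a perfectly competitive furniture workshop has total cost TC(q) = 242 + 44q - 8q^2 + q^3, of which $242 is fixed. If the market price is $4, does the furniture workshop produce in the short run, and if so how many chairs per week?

From TC, MC = TC'(q) = 44 - 16q + 3q^2 and AVC = VC/q = 44 - 8q + q^2.
The AVC parabola has its vertex at q = 8/2 = 4, where AVC = 44 - 8·4 + 4^2 = $28.
P = $4 lies below min AVC = $28; no output level covers variable cost.
Best response: produce nothing and absorb the $242 fixed cost.

Shut down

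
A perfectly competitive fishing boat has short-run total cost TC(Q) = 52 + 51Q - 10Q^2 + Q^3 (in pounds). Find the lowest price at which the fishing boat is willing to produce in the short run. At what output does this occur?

Short-run supply begins at min AVC. From VC = 51Q - 10Q^2 + Q^3, AVC = 51 - 10Q + Q^2.
dAVC/dQ = -10 + 2Q = 0 gives Q = 5. min AVC = 51 - 10·5 + 5^2 = 26.
For P < £26 the firm produces nothing.

£26 per unit, at Q = 5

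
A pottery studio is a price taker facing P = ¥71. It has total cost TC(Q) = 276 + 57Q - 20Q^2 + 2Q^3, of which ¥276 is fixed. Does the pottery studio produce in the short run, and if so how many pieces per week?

Produce at Q = 7

From TC, MC = TC'(Q) = 57 - 40Q + 6Q^2 and AVC = VC/Q = 57 - 20Q + 2Q^2.
AVC hits its minimum where MC = AVC, at Q = 5, giving min AVC = 57 - 20·5 + 2·5^2 = ¥7.
Because ¥71 ≥ ¥7, revenue can cover variable cost; the firm operates.
Solving P = MC: -14 - 40Q + 6Q^2 = 0 ⇒ Q = -1/3 or 7. On the upward-sloping branch, Q* = 7.
Check: AVC at Q = 7 is ¥15 ≤ P, so revenue covers variable cost.
Profit = P·Q − TC = 71·7 − 381 = ¥116.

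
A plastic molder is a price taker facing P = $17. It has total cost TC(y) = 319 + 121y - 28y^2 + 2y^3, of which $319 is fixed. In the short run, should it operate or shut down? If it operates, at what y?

Shut down

From TC, MC = TC'(y) = 121 - 56y + 6y^2 and AVC = VC/y = 121 - 28y + 2y^2.
AVC hits its minimum where MC = AVC, at y = 7, giving min AVC = 121 - 28·7 + 2·7^2 = $23.
With P < min AVC ($17 < $23), every unit sold adds to the loss.
The firm minimizes its loss by shutting down and losing only its fixed cost of $319.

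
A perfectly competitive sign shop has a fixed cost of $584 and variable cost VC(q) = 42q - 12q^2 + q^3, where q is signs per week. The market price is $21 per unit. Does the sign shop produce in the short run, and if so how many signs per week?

Strip out fixed cost: VC = 42q - 12q^2 + q^3. Then AVC = 42 - 12q + q^2 and MC = 42 - 24q + 3q^2.
AVC is minimized where dAVC/dq = -12 + 2q = 0, at q = 6; min AVC = 42 - 12·6 + 6^2 = $6.
Since P = $21 ≥ min AVC = $6, price covers variable cost and the firm should produce.
Set P = MC: 21 = 42 - 24q + 3q^2 → 21 - 24q + 3q^2 = 0. The roots are q = 1 and q = 7; the profit-maximizing output is on the rising part of MC, so q* = 7.
Check: AVC at q = 7 is $7 ≤ P, so revenue covers variable cost.
Profit = P·q − TC = 21·7 − 633 = -$486, a loss, but smaller than the $584 fixed cost the firm would lose by shutting down.

Produce at q = 7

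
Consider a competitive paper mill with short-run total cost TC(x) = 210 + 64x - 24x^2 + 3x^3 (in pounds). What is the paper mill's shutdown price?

Short-run supply begins at min AVC. From VC = 64x - 24x^2 + 3x^3, AVC = 64 - 24x + 3x^2.
dAVC/dx = -24 + 6x = 0 gives x = 4. min AVC = 64 - 24·4 + 3·4^2 = 16.
The firm shuts down for any P below £16.

£16 per unit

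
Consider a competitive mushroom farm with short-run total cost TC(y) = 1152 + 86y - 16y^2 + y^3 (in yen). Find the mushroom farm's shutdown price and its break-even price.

Shutdown price = ¥22; break-even price = ¥134

Shutdown price = min AVC. AVC = 86 - 16y + y^2, with vertex at y = 8 and minimum ¥22.
ATC = 1152/y + 86 - 16y + y^2. Setting dATC/dy = −1152/y^2 − 16 + 2y = 0 gives y = 12 (since 2·12^3 − 16·12^2 = 1152).
min ATC = 1152/12 + 86 − 16·12 + 12^2 = ¥134. That is the break-even price.
For ¥22 ≤ P < ¥134 the firm produces at a loss; below ¥22 it shuts down.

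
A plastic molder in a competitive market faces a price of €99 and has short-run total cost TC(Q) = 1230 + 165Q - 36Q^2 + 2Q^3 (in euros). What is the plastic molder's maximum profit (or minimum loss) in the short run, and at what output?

Profit = -€262 at Q = 11

AVC = 165 - 36Q + 2Q^2 has its minimum €3 at Q = 9; price €99 clears that bar, so the firm operates.
MC = 165 - 72Q + 6Q^2. Setting P = MC and taking the root on the rising branch gives Q* = 11.
TR = 99·11 = 1089. TC = 1230 + 121 = 1351. Profit = 1089 − 1351 = -€262.
Shutting down would mean losing the fixed cost of €1230, so operating at a loss of €262 is better by €968.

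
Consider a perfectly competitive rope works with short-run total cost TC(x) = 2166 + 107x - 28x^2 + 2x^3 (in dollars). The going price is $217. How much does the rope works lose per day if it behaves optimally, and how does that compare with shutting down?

Profit = -$230 at x = 11

AVC = 107 - 28x + 2x^2; min AVC = $9 at x = 7. Since P = $217 ≥ min AVC, the firm produces.
With MC = 107 - 56x + 6x^2, P = MC on the upward-sloping part at x* = 11.
TR = 217·11 = 2387. TC = 2166 + 451 = 2617. Profit = 2387 − 2617 = -$230.
That loss of $230 beats the $2166 the firm would lose by shutting down; producing recovers $1936 of fixed cost.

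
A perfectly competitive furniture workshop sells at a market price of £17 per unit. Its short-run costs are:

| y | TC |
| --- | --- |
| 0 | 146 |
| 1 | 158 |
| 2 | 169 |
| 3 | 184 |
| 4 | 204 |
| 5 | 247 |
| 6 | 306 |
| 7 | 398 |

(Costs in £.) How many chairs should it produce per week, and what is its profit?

y = 3; profit = -£133

Tabulate TR − TC: y=0: -146; y=1: -141; y=2: -135; y=3: -133; y=4: -136; y=5: -162; y=6: -204; y=7: -279.
Profit is maximized at y = 3. AVC there is 38/3 = £12.67 ≤ P, so producing beats shutting down (which would give -£146).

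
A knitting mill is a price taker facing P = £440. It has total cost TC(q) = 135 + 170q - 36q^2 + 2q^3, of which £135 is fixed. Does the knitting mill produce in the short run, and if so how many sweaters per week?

Variable cost is VC = 170q - 36q^2 + 2q^3, so AVC = VC/q = 170 - 36q + 2q^2 and MC = dTC/dq = 170 - 72q + 6q^2.
AVC hits its minimum where MC = AVC, at q = 9, giving min AVC = 170 - 36·9 + 2·9^2 = £8.
P = £440 exceeds min AVC = £8, so the firm stays open.
Set P = MC: 440 = 170 - 72q + 6q^2 → -270 - 72q + 6q^2 = 0. The roots are q = -3 and q = 15; the profit-maximizing output is on the rising part of MC, so q* = 15.
Check: AVC at q = 15 is £80 ≤ P, so revenue covers variable cost.
Profit = P·q − TC = 440·15 − 1335 = £5265.

Produce at q = 15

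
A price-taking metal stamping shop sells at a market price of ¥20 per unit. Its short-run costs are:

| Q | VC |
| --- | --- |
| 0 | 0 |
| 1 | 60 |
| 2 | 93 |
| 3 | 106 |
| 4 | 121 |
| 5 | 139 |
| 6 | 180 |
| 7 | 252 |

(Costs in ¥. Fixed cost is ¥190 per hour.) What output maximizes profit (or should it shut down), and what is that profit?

Q = 0 (shut down); profit = -¥190

Compute π = P·Q − TC at each output: Q=0: -190; Q=1: -230; Q=2: -243; Q=3: -236; Q=4: -231; Q=5: -229; Q=6: -250; Q=7: -302.
Profit is highest at Q = 0. Equivalently, the lowest AVC in the table is 139/5 ≈ ¥27.80 at Q = 5, and P = ¥20 falls below it — price never covers variable cost, so the firm shuts down and loses only its fixed cost.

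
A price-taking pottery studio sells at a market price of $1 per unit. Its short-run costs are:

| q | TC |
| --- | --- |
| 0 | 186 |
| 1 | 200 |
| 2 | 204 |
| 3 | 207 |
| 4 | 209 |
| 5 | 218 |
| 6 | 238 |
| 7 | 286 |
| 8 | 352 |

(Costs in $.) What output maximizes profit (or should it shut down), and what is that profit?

q = 0 (shut down); profit = -$186

Tabulate TR − TC: q=0: -186; q=1: -199; q=2: -202; q=3: -204; q=4: -205; q=5: -213; q=6: -232; q=7: -279; q=8: -344.
Profit is highest at q = 0. Equivalently, the lowest AVC in the table is 23/4 ≈ $5.75 at q = 4, and P = $1 falls below it — price never covers variable cost, so the firm shuts down and loses only its fixed cost.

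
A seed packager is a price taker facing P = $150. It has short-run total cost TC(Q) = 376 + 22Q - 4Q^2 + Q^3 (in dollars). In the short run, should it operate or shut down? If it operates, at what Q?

Produce at Q = 8

Variable cost is VC = 22Q - 4Q^2 + Q^3, so AVC = VC/Q = 22 - 4Q + Q^2 and MC = dTC/dQ = 22 - 8Q + 3Q^2.
AVC is minimized where dAVC/dQ = -4 + 2Q = 0, at Q = 2; min AVC = 22 - 4·2 + 2^2 = $18.
Because $150 ≥ $18, revenue can cover variable cost; the firm operates.
Set P = MC: 150 = 22 - 8Q + 3Q^2 → -128 - 8Q + 3Q^2 = 0. The roots are Q = -16/3 and Q = 8; the profit-maximizing output is on the rising part of MC, so Q* = 8.
Check: AVC at Q = 8 is $54 ≤ P, so revenue covers variable cost.
Profit = P·Q − TC = 150·8 − 808 = $392.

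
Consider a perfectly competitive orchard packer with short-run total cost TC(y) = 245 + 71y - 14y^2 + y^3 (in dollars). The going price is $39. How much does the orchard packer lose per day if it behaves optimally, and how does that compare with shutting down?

Profit = -$117 at y = 8

AVC = 71 - 14y + y^2; min AVC = $22 at y = 7. Since P = $39 ≥ min AVC, the firm produces.
With MC = 71 - 28y + 3y^2, P = MC on the upward-sloping part at y* = 8.
TR = 39·8 = 312. TC = 245 + 184 = 429. Profit = 312 − 429 = -$117.
Shutting down would mean losing the fixed cost of $245, so operating at a loss of $117 is better by $128.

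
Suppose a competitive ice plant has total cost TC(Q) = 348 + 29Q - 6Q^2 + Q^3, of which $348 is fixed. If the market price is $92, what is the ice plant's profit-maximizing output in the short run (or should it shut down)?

From TC, MC = TC'(Q) = 29 - 12Q + 3Q^2 and AVC = VC/Q = 29 - 6Q + Q^2.
AVC hits its minimum where MC = AVC, at Q = 3, giving min AVC = 29 - 6·3 + 3^2 = $20.
Since P = $92 ≥ min AVC = $20, price covers variable cost and the firm should produce.
Solving P = MC: -63 - 12Q + 3Q^2 = 0 ⇒ Q = -3 or 7. On the upward-sloping branch, Q* = 7.
Check: AVC at Q = 7 is $36 ≤ P, so revenue covers variable cost.
Profit = P·Q − TC = 92·7 − 600 = $44.

Produce at Q = 7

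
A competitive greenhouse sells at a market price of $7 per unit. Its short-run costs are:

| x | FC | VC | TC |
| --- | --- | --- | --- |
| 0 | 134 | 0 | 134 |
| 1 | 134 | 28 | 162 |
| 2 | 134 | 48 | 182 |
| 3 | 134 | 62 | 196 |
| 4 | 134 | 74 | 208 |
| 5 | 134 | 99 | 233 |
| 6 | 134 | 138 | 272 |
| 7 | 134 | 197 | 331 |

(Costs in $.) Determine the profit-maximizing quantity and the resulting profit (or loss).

Tabulate TR − TC: x=0: -134; x=1: -155; x=2: -168; x=3: -175; x=4: -180; x=5: -198; x=6: -230; x=7: -282.
Profit is highest at x = 0. Equivalently, the lowest AVC in the table is 74/4 ≈ $18.50 at x = 4, and P = $7 falls below it — price never covers variable cost, so the firm shuts down and loses only its fixed cost.

x = 0 (shut down); profit = -$134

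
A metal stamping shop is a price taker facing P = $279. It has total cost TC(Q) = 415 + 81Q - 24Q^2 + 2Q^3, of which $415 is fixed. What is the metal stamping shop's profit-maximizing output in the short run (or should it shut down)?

Strip out fixed cost: VC = 81Q - 24Q^2 + 2Q^3. Then AVC = 81 - 24Q + 2Q^2 and MC = 81 - 48Q + 6Q^2.
AVC hits its minimum where MC = AVC, at Q = 6, giving min AVC = 81 - 24·6 + 2·6^2 = $9.
P = $279 exceeds min AVC = $9, so the firm stays open.
Solving P = MC: -198 - 48Q + 6Q^2 = 0 ⇒ Q = -3 or 11. On the upward-sloping branch, Q* = 11.
Check: AVC at Q = 11 is $59 ≤ P, so revenue covers variable cost.
Profit = P·Q − TC = 279·11 − 1064 = $2005.

Produce at Q = 11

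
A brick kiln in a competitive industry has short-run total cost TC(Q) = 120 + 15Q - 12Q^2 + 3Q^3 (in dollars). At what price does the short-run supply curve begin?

Short-run supply begins at min AVC. From VC = 15Q - 12Q^2 + 3Q^3, AVC = 15 - 12Q + 3Q^2.
dAVC/dQ = -12 + 6Q = 0 gives Q = 2. min AVC = 15 - 12·2 + 3·2^2 = 3.
So the shutdown price is $3.

$3 per unit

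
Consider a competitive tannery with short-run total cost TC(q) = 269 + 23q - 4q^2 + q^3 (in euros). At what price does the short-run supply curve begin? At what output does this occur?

€19 per unit, at q = 2

Short-run supply begins at min AVC. From VC = 23q - 4q^2 + q^3, AVC = 23 - 4q + q^2.
dAVC/dq = -4 + 2q = 0 gives q = 2. min AVC = 23 - 4·2 + 2^2 = 19.
The firm shuts down for any P below €19.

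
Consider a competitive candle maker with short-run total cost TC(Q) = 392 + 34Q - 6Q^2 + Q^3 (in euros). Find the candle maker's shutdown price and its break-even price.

Shutdown price = €25; break-even price = €97

Shutdown price = min AVC. AVC = 34 - 6Q + Q^2, with vertex at Q = 3 and minimum €25.
ATC = 392/Q + 34 - 6Q + Q^2. Setting dATC/dQ = −392/Q^2 − 6 + 2Q = 0 gives Q = 7 (since 2·7^3 − 6·7^2 = 392).
min ATC = 392/7 + 34 − 6·7 + 7^2 = €97. That is the break-even price.
Between these two prices the firm operates at a loss; above €97 it earns a profit.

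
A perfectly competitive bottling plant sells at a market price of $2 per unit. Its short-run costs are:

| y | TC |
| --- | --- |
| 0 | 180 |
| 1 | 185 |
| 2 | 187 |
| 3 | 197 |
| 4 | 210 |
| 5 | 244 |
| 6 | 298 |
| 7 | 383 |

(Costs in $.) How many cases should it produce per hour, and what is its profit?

y = 0 (shut down); profit = -$180

Profit at each row (π = 2y − TC): y=0: -180; y=1: -183; y=2: -183; y=3: -191; y=4: -202; y=5: -234; y=6: -286; y=7: -369.
Profit is highest at y = 0. Equivalently, the lowest AVC in the table is 7/2 ≈ $3.50 at y = 2, and P = $2 falls below it — price never covers variable cost, so the firm shuts down and loses only its fixed cost.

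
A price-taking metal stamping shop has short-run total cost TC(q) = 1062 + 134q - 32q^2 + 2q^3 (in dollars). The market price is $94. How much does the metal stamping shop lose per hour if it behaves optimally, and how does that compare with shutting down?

AVC = 134 - 32q + 2q^2; min AVC = $6 at q = 8. Since P = $94 ≥ min AVC, the firm produces.
MC = 134 - 64q + 6q^2. Setting P = MC and taking the root on the rising branch gives q* = 10.
TR = 94·10 = 940. TC = 1062 + 140 = 1202. Profit = 940 − 1202 = -$262.
Shutting down would mean losing the fixed cost of $1062, so operating at a loss of $262 is better by $800.

Profit = -$262 at q = 10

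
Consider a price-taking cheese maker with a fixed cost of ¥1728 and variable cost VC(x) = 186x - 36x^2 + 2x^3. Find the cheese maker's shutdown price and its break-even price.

Shutdown price = ¥24; break-even price = ¥186

AVC = 186 - 36x + 2x^2; minimized at x = 9, giving min AVC = ¥24. That is the shutdown price.
ATC = 1728/x + 186 - 36x + 2x^2. Setting dATC/dx = −1728/x^2 − 36 + 4x = 0 gives x = 12 (since 4·12^3 − 36·12^2 = 1728).
min ATC = 1728/12 + 186 − 36·12 + 2·12^2 = ¥186. That is the break-even price.
Between these two prices the firm operates at a loss; above ¥186 it earns a profit.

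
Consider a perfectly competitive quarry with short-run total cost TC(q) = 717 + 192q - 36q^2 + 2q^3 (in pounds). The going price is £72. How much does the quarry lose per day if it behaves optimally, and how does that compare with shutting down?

AVC = 192 - 36q + 2q^2; min AVC = £30 at q = 9. Since P = £72 ≥ min AVC, the firm produces.
With MC = 192 - 72q + 6q^2, P = MC on the upward-sloping part at q* = 10.
TR = 72·10 = 720. TC = 717 + 320 = 1037. Profit = 720 − 1037 = -£317.
That loss of £317 beats the £717 the firm would lose by shutting down; producing recovers £400 of fixed cost.

Profit = -£317 at q = 10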